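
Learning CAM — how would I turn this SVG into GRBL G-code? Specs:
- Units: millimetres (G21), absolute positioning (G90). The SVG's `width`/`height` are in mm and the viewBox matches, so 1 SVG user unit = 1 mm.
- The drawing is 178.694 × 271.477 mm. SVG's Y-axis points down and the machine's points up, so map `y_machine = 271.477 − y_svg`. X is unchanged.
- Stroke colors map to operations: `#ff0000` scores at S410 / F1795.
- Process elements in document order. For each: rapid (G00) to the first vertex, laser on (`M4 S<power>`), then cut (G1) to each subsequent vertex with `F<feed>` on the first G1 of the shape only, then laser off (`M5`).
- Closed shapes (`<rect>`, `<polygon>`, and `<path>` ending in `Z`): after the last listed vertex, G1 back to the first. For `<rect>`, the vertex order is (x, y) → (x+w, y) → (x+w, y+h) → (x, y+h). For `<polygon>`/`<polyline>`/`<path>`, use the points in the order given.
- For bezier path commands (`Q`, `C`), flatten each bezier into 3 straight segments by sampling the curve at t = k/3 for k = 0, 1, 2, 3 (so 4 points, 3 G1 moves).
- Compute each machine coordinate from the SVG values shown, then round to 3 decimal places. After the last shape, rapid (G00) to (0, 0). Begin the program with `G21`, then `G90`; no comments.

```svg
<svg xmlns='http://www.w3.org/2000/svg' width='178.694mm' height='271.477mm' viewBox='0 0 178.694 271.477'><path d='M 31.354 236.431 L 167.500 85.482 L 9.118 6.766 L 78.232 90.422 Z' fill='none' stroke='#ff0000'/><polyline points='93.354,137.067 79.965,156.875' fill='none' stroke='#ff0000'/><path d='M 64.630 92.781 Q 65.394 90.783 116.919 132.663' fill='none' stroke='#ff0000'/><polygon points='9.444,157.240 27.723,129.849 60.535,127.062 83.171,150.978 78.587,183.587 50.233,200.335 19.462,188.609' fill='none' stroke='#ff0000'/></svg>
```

G21
G90
G00 X31.354 Y35.046
M4 S410
G1 X167.500 Y185.995 F1795
G1 X9.118 Y264.711
G1 X78.232 Y181.055
G1 X31.354 Y35.046
M5
G00 X93.354 Y134.410
M4 S410
G1 X79.965 Y114.602 F1795
M5
G00 X64.630 Y178.696
M4 S410
G1 X70.779 Y175.153 F1795
G1 X88.209 Y161.859
G1 X116.919 Y138.814
M5
G00 X9.444 Y114.237
M4 S410
G1 X27.723 Y141.628 F1795
G1 X60.535 Y144.415
G1 X83.171 Y120.499
G1 X78.587 Y87.890
G1 X50.233 Y71.142
G1 X19.462 Y82.868
G1 X9.444 Y114.237
M5
G00 X0.000 Y0.000

viewBox `0 0 178.694 271.477` with mm width/height → 1 unit = 1 mm. Flip: y_m = 271.477 − y_svg.

**Shape 1** — `<path>` closed polygon, stroke `#ff0000` → score (S410, F1795). Machine vertices: (31.354,35.046) → (167.500,185.995) → (9.118,264.711) → (78.232,181.055) → (31.354,35.046). Closed: final G1 returns to the first vertex.

**Shape 2** — `<polyline>` line segment, stroke `#ff0000` → score (S410, F1795). Machine vertices: (93.354,134.410) → (79.965,114.602). Open path.

**Shape 3** — `<path>` quadratic bezier, stroke `#ff0000` → score (S410, F1795). Control points (SVG): P0=(64.630,92.781), P1=(65.394,90.783), P2=(116.919,132.663); sampled at t=k/3. Machine vertices: (64.630,178.696) → (70.779,175.153) → (88.209,161.859) → (116.919,138.814). Open path.

**Shape 4** — `<polygon>` regular polygon, stroke `#ff0000` → score (S410, F1795). Machine vertices: (9.444,114.237) → (27.723,141.628) → (60.535,144.415) → (83.171,120.499) → (78.587,87.890) → (50.233,71.142) → (19.462,82.868) → (9.444,114.237). Closed: final G1 returns to the first vertex.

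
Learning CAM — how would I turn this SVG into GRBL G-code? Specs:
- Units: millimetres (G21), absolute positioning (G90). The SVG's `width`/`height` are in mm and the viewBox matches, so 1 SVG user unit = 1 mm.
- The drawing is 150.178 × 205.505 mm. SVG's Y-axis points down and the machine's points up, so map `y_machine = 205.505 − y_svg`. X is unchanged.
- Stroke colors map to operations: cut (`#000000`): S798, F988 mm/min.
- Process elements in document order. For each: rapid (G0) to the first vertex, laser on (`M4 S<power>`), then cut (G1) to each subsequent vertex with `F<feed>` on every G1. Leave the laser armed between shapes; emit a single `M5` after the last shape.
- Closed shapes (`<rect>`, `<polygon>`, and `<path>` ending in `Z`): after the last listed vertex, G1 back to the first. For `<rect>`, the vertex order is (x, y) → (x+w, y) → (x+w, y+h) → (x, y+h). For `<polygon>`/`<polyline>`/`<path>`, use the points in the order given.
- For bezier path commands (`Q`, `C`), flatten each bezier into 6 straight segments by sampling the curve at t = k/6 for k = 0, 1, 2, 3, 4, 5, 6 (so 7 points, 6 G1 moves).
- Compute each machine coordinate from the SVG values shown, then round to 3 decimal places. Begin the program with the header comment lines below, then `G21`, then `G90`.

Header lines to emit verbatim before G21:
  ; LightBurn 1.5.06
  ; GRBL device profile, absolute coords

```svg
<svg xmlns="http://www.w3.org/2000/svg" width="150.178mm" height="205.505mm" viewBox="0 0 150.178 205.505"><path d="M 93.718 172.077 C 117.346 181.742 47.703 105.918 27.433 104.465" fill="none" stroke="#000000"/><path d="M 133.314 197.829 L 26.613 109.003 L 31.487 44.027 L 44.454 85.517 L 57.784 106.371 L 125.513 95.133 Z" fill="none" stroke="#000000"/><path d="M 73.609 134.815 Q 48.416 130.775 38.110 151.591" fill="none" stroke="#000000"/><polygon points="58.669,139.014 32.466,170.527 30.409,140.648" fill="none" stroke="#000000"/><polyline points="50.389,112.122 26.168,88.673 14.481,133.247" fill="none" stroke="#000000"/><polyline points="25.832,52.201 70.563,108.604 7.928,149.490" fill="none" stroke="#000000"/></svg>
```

1 u = 1 mm; y_m = 205.505 − y.

[1] `<path>` cubic bezier, #000000→cut S798 F988: (93.718,33.428) → (98.420,34.979) → (91.539,46.339) → (77.037,63.065) → (58.878,80.717) → (41.022,94.856) → (27.433,101.040)

[2] `<path>` closed polygon, #000000→cut S798 F988: (133.314,7.676) → (26.613,96.502) → (31.487,161.478) → (44.454,119.988) → (57.784,99.134) → (125.513,110.372) → (133.314,7.676) (closed)

[3] `<path>` quadratic bezier, #000000→cut S798 F988: (73.609,70.690) → (65.625,71.346) → (58.468,70.622) → (52.138,68.516) → (46.635,65.030) → (41.959,60.162) → (38.110,53.914)

[4] `<polygon>` closed polygon, #000000→cut S798 F988: (58.669,66.491) → (32.466,34.978) → (30.409,64.857) → (58.669,66.491) (closed)

[5] `<polyline>` open polyline, #000000→cut S798 F988: (50.389,93.383) → (26.168,116.832) → (14.481,72.258)

[6] `<polyline>` open polyline, #000000→cut S798 F988: (25.832,153.304) → (70.563,96.901) → (7.928,56.015)

; LightBurn 1.5.06
; GRBL device profile, absolute coords
G21
G90
G0 X93.718 Y33.428
M4 S798
G1 X98.420 Y34.979 F988
G1 X91.539 Y46.339 F988
G1 X77.037 Y63.065 F988
G1 X58.878 Y80.717 F988
G1 X41.022 Y94.856 F988
G1 X27.433 Y101.040 F988
G0 X133.314 Y7.676
M4 S798
G1 X26.613 Y96.502 F988
G1 X31.487 Y161.478 F988
G1 X44.454 Y119.988 F988
G1 X57.784 Y99.134 F988
G1 X125.513 Y110.372 F988
G1 X133.314 Y7.676 F988
G0 X73.609 Y70.690
M4 S798
G1 X65.625 Y71.346 F988
G1 X58.468 Y70.622 F988
G1 X52.138 Y68.516 F988
G1 X46.635 Y65.030 F988
G1 X41.959 Y60.162 F988
G1 X38.110 Y53.914 F988
G0 X58.669 Y66.491
M4 S798
G1 X32.466 Y34.978 F988
G1 X30.409 Y64.857 F988
G1 X58.669 Y66.491 F988
G0 X50.389 Y93.383
M4 S798
G1 X26.168 Y116.832 F988
G1 X14.481 Y72.258 F988
G0 X25.832 Y153.304
M4 S798
G1 X70.563 Y96.901 F988
G1 X7.928 Y56.015 F988
M5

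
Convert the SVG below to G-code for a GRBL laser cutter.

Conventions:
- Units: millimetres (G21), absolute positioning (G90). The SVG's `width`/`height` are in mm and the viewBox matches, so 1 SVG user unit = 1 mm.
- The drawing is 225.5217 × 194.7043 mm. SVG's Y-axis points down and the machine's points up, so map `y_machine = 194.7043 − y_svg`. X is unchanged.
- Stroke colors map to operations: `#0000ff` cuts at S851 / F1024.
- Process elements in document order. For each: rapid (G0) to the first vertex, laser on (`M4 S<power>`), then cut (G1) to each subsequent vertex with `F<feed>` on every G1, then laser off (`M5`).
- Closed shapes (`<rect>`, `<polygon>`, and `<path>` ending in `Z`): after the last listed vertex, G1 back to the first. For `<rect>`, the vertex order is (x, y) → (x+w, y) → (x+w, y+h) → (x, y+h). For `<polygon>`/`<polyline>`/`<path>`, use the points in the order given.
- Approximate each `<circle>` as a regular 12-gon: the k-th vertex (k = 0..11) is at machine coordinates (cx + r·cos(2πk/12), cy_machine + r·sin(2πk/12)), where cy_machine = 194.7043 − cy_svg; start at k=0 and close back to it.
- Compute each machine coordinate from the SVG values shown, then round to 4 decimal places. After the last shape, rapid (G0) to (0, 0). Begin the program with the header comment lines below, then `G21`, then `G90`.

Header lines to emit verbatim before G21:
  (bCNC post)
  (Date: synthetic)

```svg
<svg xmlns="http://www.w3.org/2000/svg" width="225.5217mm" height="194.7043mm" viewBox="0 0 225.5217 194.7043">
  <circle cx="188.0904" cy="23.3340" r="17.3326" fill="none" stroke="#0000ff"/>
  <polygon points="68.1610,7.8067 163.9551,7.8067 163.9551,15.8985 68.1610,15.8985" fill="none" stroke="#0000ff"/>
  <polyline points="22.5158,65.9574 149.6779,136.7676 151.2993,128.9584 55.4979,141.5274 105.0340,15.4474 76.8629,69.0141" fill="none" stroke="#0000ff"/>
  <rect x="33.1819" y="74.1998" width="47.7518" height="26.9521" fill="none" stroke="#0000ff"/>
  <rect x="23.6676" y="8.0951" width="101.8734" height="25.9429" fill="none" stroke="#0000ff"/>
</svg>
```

(bCNC post)
(Date: synthetic)
G21
G90
G0 X205.4230 Y171.3703
M4 S851
G1 X203.1009 Y180.0366 F1024
G1 X196.7567 Y186.3808 F1024
G1 X188.0904 Y188.7029 F1024
G1 X179.4241 Y186.3808 F1024
G1 X173.0799 Y180.0366 F1024
G1 X170.7578 Y171.3703 F1024
G1 X173.0799 Y162.7040 F1024
G1 X179.4241 Y156.3598 F1024
G1 X188.0904 Y154.0377 F1024
G1 X196.7567 Y156.3598 F1024
G1 X203.1009 Y162.7040 F1024
G1 X205.4230 Y171.3703 F1024
M5
G0 X68.1610 Y186.8976
M4 S851
G1 X163.9551 Y186.8976 F1024
G1 X163.9551 Y178.8058 F1024
G1 X68.1610 Y178.8058 F1024
G1 X68.1610 Y186.8976 F1024
M5
G0 X22.5158 Y128.7469
M4 S851
G1 X149.6779 Y57.9367 F1024
G1 X151.2993 Y65.7459 F1024
G1 X55.4979 Y53.1769 F1024
G1 X105.0340 Y179.2569 F1024
G1 X76.8629 Y125.6902 F1024
M5
G0 X33.1819 Y120.5045
M4 S851
G1 X80.9337 Y120.5045 F1024
G1 X80.9337 Y93.5524 F1024
G1 X33.1819 Y93.5524 F1024
G1 X33.1819 Y120.5045 F1024
M5
G0 X23.6676 Y186.6092
M4 S851
G1 X125.5410 Y186.6092 F1024
G1 X125.5410 Y160.6663 F1024
G1 X23.6676 Y160.6663 F1024
G1 X23.6676 Y186.6092 F1024
M5
G0 X0.0000 Y0.0000

Since the viewBox matches the mm dimensions, user units are millimetres directly. The only transform is the Y-flip y_m = 194.7043 − y_svg.

Shape 1 is a circle drawn with `<circle>`. Its stroke #0000ff means cut at S851, F1024. After flipping Y the toolpath is (205.4230,171.3703) → (203.1009,180.0366) → (196.7567,186.3808) → (188.0904,188.7029) → (179.4241,186.3808) → (173.0799,180.0366) → (170.7578,171.3703) → (173.0799,162.7040) → (179.4241,156.3598) → (188.0904,154.0377) → (196.7567,156.3598) → (203.1009,162.7040) → (205.4230,171.3703), returning to the start.

Shape 2 is a rectangle drawn with `<polygon>`. Its stroke #0000ff means cut at S851, F1024. After flipping Y the toolpath is (68.1610,186.8976) → (163.9551,186.8976) → (163.9551,178.8058) → (68.1610,178.8058) → (68.1610,186.8976), returning to the start.

Shape 3 is a open polyline drawn with `<polyline>`. Its stroke #0000ff means cut at S851, F1024. After flipping Y the toolpath is (22.5158,128.7469) → (149.6779,57.9367) → (151.2993,65.7459) → (55.4979,53.1769) → (105.0340,179.2569) → (76.8629,125.6902).

Shape 4 is a rectangle drawn with `<rect>`. Its stroke #0000ff means cut at S851, F1024. After flipping Y the toolpath is (33.1819,120.5045) → (80.9337,120.5045) → (80.9337,93.5524) → (33.1819,93.5524) → (33.1819,120.5045), returning to the start.

Shape 5 is a rectangle drawn with `<rect>`. Its stroke #0000ff means cut at S851, F1024. After flipping Y the toolpath is (23.6676,186.6092) → (125.5410,186.6092) → (125.5410,160.6663) → (23.6676,160.6663) → (23.6676,186.6092), returning to the start.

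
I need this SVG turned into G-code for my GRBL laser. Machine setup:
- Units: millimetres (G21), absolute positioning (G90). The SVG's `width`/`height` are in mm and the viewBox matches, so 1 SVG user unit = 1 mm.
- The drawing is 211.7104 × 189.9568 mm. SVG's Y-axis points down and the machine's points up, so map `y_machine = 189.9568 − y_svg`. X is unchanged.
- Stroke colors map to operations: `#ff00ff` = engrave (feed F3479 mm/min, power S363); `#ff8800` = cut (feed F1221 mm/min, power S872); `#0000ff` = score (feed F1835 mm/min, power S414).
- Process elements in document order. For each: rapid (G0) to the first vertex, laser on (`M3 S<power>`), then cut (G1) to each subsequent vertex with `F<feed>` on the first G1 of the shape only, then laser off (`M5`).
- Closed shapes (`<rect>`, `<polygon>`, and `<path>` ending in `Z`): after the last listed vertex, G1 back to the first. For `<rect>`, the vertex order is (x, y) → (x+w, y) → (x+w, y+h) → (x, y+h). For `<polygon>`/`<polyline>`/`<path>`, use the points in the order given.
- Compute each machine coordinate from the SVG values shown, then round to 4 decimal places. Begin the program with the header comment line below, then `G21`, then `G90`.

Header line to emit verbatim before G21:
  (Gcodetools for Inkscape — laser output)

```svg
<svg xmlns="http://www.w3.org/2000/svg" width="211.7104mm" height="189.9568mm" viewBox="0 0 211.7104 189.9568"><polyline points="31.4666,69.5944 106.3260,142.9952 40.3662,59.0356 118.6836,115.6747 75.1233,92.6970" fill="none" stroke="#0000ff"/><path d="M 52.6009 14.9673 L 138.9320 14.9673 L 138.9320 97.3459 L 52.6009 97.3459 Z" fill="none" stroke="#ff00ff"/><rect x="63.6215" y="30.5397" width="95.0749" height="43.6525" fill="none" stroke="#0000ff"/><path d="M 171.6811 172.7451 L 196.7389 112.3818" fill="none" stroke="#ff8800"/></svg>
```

1 u = 1 mm; y_m = 189.9568 − y.

[1] `<polyline>` open polyline, #0000ff→score S414 F1835: (31.4666,120.3624) → (106.3260,46.9616) → (40.3662,130.9212) → (118.6836,74.2821) → (75.1233,97.2598)

[2] `<path>` rectangle, #ff00ff→engrave S363 F3479: (52.6009,174.9895) → (138.9320,174.9895) → (138.9320,92.6109) → (52.6009,92.6109) → (52.6009,174.9895) (closed)

[3] `<rect>` rectangle, #0000ff→score S414 F1835: (63.6215,159.4171) → (158.6964,159.4171) → (158.6964,115.7646) → (63.6215,115.7646) → (63.6215,159.4171) (closed)

[4] `<path>` line segment, #ff8800→cut S872 F1221: (171.6811,17.2117) → (196.7389,77.5750)

(Gcodetools for Inkscape — laser output)
G21
G90
G0 X31.4666 Y120.3624
M3 S414
G1 X106.3260 Y46.9616 F1835
G1 X40.3662 Y130.9212
G1 X118.6836 Y74.2821
G1 X75.1233 Y97.2598
M5
G0 X52.6009 Y174.9895
M3 S363
G1 X138.9320 Y174.9895 F3479
G1 X138.9320 Y92.6109
G1 X52.6009 Y92.6109
G1 X52.6009 Y174.9895
M5
G0 X63.6215 Y159.4171
M3 S414
G1 X158.6964 Y159.4171 F1835
G1 X158.6964 Y115.7646
G1 X63.6215 Y115.7646
G1 X63.6215 Y159.4171
M5
G0 X171.6811 Y17.2117
M3 S872
G1 X196.7389 Y77.5750 F1221
M5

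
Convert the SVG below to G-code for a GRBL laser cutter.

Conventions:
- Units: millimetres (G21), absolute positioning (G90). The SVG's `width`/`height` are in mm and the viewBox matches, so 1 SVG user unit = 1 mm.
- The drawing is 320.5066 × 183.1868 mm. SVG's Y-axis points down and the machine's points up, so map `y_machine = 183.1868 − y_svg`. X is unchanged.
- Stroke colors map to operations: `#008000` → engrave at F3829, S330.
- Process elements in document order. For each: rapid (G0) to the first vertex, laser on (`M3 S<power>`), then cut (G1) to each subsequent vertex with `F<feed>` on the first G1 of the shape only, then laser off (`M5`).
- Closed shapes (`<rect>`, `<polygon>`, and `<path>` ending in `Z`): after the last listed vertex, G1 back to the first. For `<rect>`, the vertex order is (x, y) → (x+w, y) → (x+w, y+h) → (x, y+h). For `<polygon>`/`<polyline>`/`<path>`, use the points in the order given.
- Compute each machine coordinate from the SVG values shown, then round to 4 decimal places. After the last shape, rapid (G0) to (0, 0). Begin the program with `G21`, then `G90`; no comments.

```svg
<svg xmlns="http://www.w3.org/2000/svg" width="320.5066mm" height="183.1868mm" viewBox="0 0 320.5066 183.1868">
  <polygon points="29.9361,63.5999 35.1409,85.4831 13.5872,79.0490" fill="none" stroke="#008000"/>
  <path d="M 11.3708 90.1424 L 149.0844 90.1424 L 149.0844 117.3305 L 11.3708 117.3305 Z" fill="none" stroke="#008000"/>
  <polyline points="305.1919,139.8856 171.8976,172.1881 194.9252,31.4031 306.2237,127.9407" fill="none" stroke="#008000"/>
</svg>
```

G21
G90
G0 X29.9361 Y119.5869
M3 S330
G1 X35.1409 Y97.7037 F3829
G1 X13.5872 Y104.1378
G1 X29.9361 Y119.5869
M5
G0 X11.3708 Y93.0444
M3 S330
G1 X149.0844 Y93.0444 F3829
G1 X149.0844 Y65.8563
G1 X11.3708 Y65.8563
G1 X11.3708 Y93.0444
M5
G0 X305.1919 Y43.3012
M3 S330
G1 X171.8976 Y10.9987 F3829
G1 X194.9252 Y151.7837
G1 X306.2237 Y55.2461
M5
G0 X0.0000 Y0.0000

Since the viewBox matches the mm dimensions, user units are millimetres directly. The only transform is the Y-flip y_m = 183.1868 − y_svg.

Shape 1 is a regular polygon drawn with `<polygon>`. Its stroke #008000 means engrave at S330, F3829. After flipping Y the toolpath is (29.9361,119.5869) → (35.1409,97.7037) → (13.5872,104.1378) → (29.9361,119.5869), returning to the start.

Shape 2 is a rectangle drawn with `<path>`. Its stroke #008000 means engrave at S330, F3829. After flipping Y the toolpath is (11.3708,93.0444) → (149.0844,93.0444) → (149.0844,65.8563) → (11.3708,65.8563) → (11.3708,93.0444), returning to the start.

Shape 3 is a open polyline drawn with `<polyline>`. Its stroke #008000 means engrave at S330, F3829. After flipping Y the toolpath is (305.1919,43.3012) → (171.8976,10.9987) → (194.9252,151.7837) → (306.2237,55.2461).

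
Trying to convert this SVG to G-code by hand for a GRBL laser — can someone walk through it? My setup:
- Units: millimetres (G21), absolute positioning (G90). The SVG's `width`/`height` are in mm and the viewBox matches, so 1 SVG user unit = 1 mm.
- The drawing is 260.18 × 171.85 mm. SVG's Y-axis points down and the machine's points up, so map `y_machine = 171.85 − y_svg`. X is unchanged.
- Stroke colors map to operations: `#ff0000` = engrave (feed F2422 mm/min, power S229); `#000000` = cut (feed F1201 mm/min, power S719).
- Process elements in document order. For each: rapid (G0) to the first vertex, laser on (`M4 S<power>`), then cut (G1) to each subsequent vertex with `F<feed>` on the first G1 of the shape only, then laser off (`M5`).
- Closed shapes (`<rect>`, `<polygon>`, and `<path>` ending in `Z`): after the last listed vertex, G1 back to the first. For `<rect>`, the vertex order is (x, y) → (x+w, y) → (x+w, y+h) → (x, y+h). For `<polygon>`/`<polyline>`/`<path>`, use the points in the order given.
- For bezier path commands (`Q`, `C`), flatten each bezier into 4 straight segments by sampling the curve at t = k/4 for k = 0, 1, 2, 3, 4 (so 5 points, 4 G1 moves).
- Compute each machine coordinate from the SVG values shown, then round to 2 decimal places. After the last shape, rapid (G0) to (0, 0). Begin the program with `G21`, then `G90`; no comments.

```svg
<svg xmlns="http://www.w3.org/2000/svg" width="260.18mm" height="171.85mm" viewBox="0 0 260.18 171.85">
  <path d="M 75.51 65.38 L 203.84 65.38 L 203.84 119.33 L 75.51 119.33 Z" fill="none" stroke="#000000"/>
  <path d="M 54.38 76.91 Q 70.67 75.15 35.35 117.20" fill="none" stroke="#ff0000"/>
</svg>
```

viewBox `0 0 260.18 171.85` with mm width/height → 1 unit = 1 mm. Flip: y_m = 171.85 − y_svg.

**Shape 1** — `<path>` rectangle, stroke `#000000` → cut (S719, F1201). Machine vertices: (75.51,106.47) → (203.84,106.47) → (203.84,52.52) → (75.51,52.52) → (75.51,106.47). Closed: final G1 returns to the first vertex.

**Shape 2** — `<path>` quadratic bezier, stroke `#ff0000` → engrave (S229, F2422). Control points (SVG): P0=(54.38,76.91), P1=(70.67,75.15), P2=(35.35,117.20); sampled at t=k/4. Machine vertices: (54.38,94.94) → (59.30,93.08) → (57.77,85.75) → (49.78,72.94) → (35.35,54.65). Open path.

G21
G90
G0 X75.51 Y106.47
M4 S719
G1 X203.84 Y106.47 F1201
G1 X203.84 Y52.52
G1 X75.51 Y52.52
G1 X75.51 Y106.47
M5
G0 X54.38 Y94.94
M4 S229
G1 X59.30 Y93.08 F2422
G1 X57.77 Y85.75
G1 X49.78 Y72.94
G1 X35.35 Y54.65
M5
G0 X0.00 Y0.00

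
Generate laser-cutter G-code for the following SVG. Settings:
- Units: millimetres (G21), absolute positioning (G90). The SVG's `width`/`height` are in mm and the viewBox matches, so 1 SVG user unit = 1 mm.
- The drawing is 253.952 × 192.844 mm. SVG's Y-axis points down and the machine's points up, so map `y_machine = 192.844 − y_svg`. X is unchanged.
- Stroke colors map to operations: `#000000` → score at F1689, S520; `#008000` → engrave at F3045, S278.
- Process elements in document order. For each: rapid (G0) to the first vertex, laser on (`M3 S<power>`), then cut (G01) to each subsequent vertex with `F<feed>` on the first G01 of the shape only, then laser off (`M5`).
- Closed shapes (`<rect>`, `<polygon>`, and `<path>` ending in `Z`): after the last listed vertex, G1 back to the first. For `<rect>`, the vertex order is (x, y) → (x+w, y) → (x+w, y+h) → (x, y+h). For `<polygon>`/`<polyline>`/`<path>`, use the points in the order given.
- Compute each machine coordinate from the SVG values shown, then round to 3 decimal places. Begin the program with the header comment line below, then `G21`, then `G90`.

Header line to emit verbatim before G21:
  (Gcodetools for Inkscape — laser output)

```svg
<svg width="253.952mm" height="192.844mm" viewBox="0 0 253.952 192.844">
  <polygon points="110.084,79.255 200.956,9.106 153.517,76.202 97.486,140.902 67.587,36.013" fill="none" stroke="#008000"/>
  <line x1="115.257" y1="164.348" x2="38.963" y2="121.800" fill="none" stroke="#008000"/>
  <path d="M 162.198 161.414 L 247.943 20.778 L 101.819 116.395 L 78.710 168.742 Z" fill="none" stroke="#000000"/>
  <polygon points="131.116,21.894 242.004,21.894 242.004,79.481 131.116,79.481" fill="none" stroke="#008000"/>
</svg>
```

(Gcodetools for Inkscape — laser output)
G21
G90
G0 X110.084 Y113.589
M3 S278
G01 X200.956 Y183.738 F3045
G01 X153.517 Y116.642
G01 X97.486 Y51.942
G01 X67.587 Y156.831
G01 X110.084 Y113.589
M5
G0 X115.257 Y28.496
M3 S278
G01 X38.963 Y71.044 F3045
M5
G0 X162.198 Y31.430
M3 S520
G01 X247.943 Y172.066 F1689
G01 X101.819 Y76.449
G01 X78.710 Y24.102
G01 X162.198 Y31.430
M5
G0 X131.116 Y170.950
M3 S278
G01 X242.004 Y170.950 F3045
G01 X242.004 Y113.363
G01 X131.116 Y113.363
G01 X131.116 Y170.950
M5

1 u = 1 mm; y_m = 192.844 − y.

[1] `<polygon>` closed polygon, #008000→engrave S278 F3045: (110.084,113.589) → (200.956,183.738) → (153.517,116.642) → (97.486,51.942) → (67.587,156.831) → (110.084,113.589) (closed)

[2] `<line>` line segment, #008000→engrave S278 F3045: (115.257,28.496) → (38.963,71.044)

[3] `<path>` closed polygon, #000000→score S520 F1689: (162.198,31.430) → (247.943,172.066) → (101.819,76.449) → (78.710,24.102) → (162.198,31.430) (closed)

[4] `<polygon>` rectangle, #008000→engrave S278 F3045: (131.116,170.950) → (242.004,170.950) → (242.004,113.363) → (131.116,113.363) → (131.116,170.950) (closed)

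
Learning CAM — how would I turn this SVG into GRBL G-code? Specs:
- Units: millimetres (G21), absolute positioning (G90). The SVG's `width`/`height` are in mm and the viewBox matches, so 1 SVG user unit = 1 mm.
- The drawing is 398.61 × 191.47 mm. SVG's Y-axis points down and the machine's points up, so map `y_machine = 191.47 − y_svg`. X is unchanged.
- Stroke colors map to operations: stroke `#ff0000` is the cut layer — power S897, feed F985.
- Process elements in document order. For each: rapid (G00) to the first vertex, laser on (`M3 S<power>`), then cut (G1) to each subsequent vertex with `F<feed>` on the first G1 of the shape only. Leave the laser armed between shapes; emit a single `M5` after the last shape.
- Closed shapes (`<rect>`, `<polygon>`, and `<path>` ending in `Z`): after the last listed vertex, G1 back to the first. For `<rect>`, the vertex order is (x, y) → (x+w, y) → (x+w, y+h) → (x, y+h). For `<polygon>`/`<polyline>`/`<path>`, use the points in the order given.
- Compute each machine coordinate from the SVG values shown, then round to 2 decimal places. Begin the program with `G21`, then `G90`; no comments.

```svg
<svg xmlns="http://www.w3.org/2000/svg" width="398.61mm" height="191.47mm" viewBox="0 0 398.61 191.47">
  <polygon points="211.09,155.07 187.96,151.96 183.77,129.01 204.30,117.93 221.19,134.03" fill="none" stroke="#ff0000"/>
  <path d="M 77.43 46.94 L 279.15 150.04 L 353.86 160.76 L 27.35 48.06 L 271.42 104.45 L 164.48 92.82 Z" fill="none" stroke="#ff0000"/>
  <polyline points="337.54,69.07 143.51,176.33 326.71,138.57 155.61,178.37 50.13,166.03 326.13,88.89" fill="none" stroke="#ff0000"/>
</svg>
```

viewBox `0 0 398.61 191.47` with mm width/height → 1 unit = 1 mm. Flip: y_m = 191.47 − y_svg.

**Shape 1** — `<polygon>` regular polygon, stroke `#ff0000` → cut (S897, F985). Machine vertices: (211.09,36.40) → (187.96,39.51) → (183.77,62.46) → (204.30,73.54) → (221.19,57.44) → (211.09,36.40). Closed: final G1 returns to the first vertex.

**Shape 2** — `<path>` closed polygon, stroke `#ff0000` → cut (S897, F985). Machine vertices: (77.43,144.53) → (279.15,41.43) → (353.86,30.71) → (27.35,143.41) → (271.42,87.02) → (164.48,98.65) → (77.43,144.53). Closed: final G1 returns to the first vertex.

**Shape 3** — `<polyline>` open polyline, stroke `#ff0000` → cut (S897, F985). Machine vertices: (337.54,122.40) → (143.51,15.14) → (326.71,52.90) → (155.61,13.10) → (50.13,25.44) → (326.13,102.58). Open path.

G21
G90
G00 X211.09 Y36.40
M3 S897
G1 X187.96 Y39.51 F985
G1 X183.77 Y62.46
G1 X204.30 Y73.54
G1 X221.19 Y57.44
G1 X211.09 Y36.40
G00 X77.43 Y144.53
M3 S897
G1 X279.15 Y41.43 F985
G1 X353.86 Y30.71
G1 X27.35 Y143.41
G1 X271.42 Y87.02
G1 X164.48 Y98.65
G1 X77.43 Y144.53
G00 X337.54 Y122.40
M3 S897
G1 X143.51 Y15.14 F985
G1 X326.71 Y52.90
G1 X155.61 Y13.10
G1 X50.13 Y25.44
G1 X326.13 Y102.58
M5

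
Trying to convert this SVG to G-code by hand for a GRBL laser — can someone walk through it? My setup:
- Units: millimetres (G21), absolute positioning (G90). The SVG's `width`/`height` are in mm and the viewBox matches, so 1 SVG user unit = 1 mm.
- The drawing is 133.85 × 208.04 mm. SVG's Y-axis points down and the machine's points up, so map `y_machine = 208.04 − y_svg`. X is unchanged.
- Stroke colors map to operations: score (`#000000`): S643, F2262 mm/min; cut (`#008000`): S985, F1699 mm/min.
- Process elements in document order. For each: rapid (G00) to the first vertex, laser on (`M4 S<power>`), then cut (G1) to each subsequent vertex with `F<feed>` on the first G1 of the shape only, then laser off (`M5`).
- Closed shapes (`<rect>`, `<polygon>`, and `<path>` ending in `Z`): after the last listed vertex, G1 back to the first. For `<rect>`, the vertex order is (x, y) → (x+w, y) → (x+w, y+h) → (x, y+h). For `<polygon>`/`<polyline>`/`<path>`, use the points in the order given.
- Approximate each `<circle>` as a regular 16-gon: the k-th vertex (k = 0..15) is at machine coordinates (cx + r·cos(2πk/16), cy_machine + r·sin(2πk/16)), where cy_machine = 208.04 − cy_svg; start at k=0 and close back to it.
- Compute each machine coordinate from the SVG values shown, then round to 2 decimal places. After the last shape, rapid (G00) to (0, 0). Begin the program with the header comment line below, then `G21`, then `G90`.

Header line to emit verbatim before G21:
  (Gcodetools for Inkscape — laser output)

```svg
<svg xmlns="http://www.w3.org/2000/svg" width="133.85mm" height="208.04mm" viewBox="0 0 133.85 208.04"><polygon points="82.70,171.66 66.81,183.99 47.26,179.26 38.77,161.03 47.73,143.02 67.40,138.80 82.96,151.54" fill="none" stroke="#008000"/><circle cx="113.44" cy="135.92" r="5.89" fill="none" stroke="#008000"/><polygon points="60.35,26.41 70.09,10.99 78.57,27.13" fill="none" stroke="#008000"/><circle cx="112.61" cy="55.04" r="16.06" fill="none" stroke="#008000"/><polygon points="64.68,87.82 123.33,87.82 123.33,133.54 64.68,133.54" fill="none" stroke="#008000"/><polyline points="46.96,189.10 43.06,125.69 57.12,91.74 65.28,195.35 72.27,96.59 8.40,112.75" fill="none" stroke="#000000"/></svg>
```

viewBox `0 0 133.85 208.04` with mm width/height → 1 unit = 1 mm. Flip: y_m = 208.04 − y_svg.

**Shape 1** — `<polygon>` regular polygon, stroke `#008000` → cut (S985, F1699). Machine vertices: (82.70,36.38) → (66.81,24.05) → (47.26,28.78) → (38.77,47.01) → (47.73,65.02) → (67.40,69.24) → (82.96,56.50) → (82.70,36.38). Closed: final G1 returns to the first vertex.

**Shape 2** — `<circle>` circle, stroke `#008000` → cut (S985, F1699). Machine vertices: (119.33,72.12) → (118.88,74.37) → (117.60,76.28) → (115.69,77.56) → (113.44,78.01) → (111.19,77.56) → (109.28,76.28) → (108.00,74.37) → (107.55,72.12) → (108.00,69.87) → (109.28,67.96) → (111.19,66.68) → (113.44,66.23) → (115.69,66.68) → (117.60,67.96) → (118.88,69.87) → (119.33,72.12). Closed: final G1 returns to the first vertex.

**Shape 3** — `<polygon>` regular polygon, stroke `#008000` → cut (S985, F1699). Machine vertices: (60.35,181.63) → (70.09,197.05) → (78.57,180.91) → (60.35,181.63). Closed: final G1 returns to the first vertex.

**Shape 4** — `<circle>` circle, stroke `#008000` → cut (S985, F1699). Machine vertices: (128.67,153.00) → (127.45,159.15) → (123.97,164.36) → (118.76,167.84) → (112.61,169.06) → (106.46,167.84) → (101.25,164.36) → (97.77,159.15) → (96.55,153.00) → (97.77,146.85) → (101.25,141.64) → (106.46,138.16) → (112.61,136.94) → (118.76,138.16) → (123.97,141.64) → (127.45,146.85) → (128.67,153.00). Closed: final G1 returns to the first vertex.

**Shape 5** — `<polygon>` rectangle, stroke `#008000` → cut (S985, F1699). Machine vertices: (64.68,120.22) → (123.33,120.22) → (123.33,74.50) → (64.68,74.50) → (64.68,120.22). Closed: final G1 returns to the first vertex.

**Shape 6** — `<polyline>` open polyline, stroke `#000000` → score (S643, F2262). Machine vertices: (46.96,18.94) → (43.06,82.35) → (57.12,116.30) → (65.28,12.69) → (72.27,111.45) → (8.40,95.29). Open path.

(Gcodetools for Inkscape — laser output)
G21
G90
G00 X82.70 Y36.38
M4 S985
G1 X66.81 Y24.05 F1699
G1 X47.26 Y28.78
G1 X38.77 Y47.01
G1 X47.73 Y65.02
G1 X67.40 Y69.24
G1 X82.96 Y56.50
G1 X82.70 Y36.38
M5
G00 X119.33 Y72.12
M4 S985
G1 X118.88 Y74.37 F1699
G1 X117.60 Y76.28
G1 X115.69 Y77.56
G1 X113.44 Y78.01
G1 X111.19 Y77.56
G1 X109.28 Y76.28
G1 X108.00 Y74.37
G1 X107.55 Y72.12
G1 X108.00 Y69.87
G1 X109.28 Y67.96
G1 X111.19 Y66.68
G1 X113.44 Y66.23
G1 X115.69 Y66.68
G1 X117.60 Y67.96
G1 X118.88 Y69.87
G1 X119.33 Y72.12
M5
G00 X60.35 Y181.63
M4 S985
G1 X70.09 Y197.05 F1699
G1 X78.57 Y180.91
G1 X60.35 Y181.63
M5
G00 X128.67 Y153.00
M4 S985
G1 X127.45 Y159.15 F1699
G1 X123.97 Y164.36
G1 X118.76 Y167.84
G1 X112.61 Y169.06
G1 X106.46 Y167.84
G1 X101.25 Y164.36
G1 X97.77 Y159.15
G1 X96.55 Y153.00
G1 X97.77 Y146.85
G1 X101.25 Y141.64
G1 X106.46 Y138.16
G1 X112.61 Y136.94
G1 X118.76 Y138.16
G1 X123.97 Y141.64
G1 X127.45 Y146.85
G1 X128.67 Y153.00
M5
G00 X64.68 Y120.22
M4 S985
G1 X123.33 Y120.22 F1699
G1 X123.33 Y74.50
G1 X64.68 Y74.50
G1 X64.68 Y120.22
M5
G00 X46.96 Y18.94
M4 S643
G1 X43.06 Y82.35 F2262
G1 X57.12 Y116.30
G1 X65.28 Y12.69
G1 X72.27 Y111.45
G1 X8.40 Y95.29
M5
G00 X0.00 Y0.00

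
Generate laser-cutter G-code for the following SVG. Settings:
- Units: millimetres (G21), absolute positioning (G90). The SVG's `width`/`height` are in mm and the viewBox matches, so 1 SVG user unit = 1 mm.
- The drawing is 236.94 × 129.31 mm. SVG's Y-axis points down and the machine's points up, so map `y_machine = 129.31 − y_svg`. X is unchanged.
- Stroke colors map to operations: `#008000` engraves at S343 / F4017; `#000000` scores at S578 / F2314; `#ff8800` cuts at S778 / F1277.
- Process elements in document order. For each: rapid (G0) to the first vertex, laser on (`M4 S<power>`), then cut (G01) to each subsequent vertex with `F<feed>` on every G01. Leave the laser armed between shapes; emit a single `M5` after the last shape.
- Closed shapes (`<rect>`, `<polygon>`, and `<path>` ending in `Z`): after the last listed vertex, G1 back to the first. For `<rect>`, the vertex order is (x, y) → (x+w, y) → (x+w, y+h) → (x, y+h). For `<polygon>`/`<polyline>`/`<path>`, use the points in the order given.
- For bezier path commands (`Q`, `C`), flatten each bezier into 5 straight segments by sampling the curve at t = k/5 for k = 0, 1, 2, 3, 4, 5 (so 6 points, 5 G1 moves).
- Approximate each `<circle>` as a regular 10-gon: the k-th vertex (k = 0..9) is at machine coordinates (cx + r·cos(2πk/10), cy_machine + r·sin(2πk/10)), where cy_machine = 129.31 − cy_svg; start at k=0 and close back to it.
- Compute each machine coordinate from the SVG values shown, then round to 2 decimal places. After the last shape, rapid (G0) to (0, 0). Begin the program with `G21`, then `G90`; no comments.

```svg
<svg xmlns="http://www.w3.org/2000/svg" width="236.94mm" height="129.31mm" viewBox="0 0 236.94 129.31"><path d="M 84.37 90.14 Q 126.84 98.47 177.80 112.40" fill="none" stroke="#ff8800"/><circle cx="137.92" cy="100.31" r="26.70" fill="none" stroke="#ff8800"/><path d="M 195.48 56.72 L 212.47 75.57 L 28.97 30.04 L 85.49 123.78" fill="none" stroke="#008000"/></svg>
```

1 u = 1 mm; y_m = 129.31 − y.

[1] `<path>` quadratic bezier, #ff8800→cut S778 F1277: (84.37,39.17) → (101.70,35.61) → (119.70,31.61) → (138.39,27.16) → (157.76,22.26) → (177.80,16.91)

[2] `<circle>` circle, #ff8800→cut S778 F1277: (164.62,29.00) → (159.52,44.69) → (146.17,54.39) → (129.67,54.39) → (116.32,44.69) → (111.22,29.00) → (116.32,13.31) → (129.67,3.61) → (146.17,3.61) → (159.52,13.31) → (164.62,29.00) (closed)

[3] `<path>` open polyline, #008000→engrave S343 F4017: (195.48,72.59) → (212.47,53.74) → (28.97,99.27) → (85.49,5.53)

G21
G90
G0 X84.37 Y39.17
M4 S778
G01 X101.70 Y35.61 F1277
G01 X119.70 Y31.61 F1277
G01 X138.39 Y27.16 F1277
G01 X157.76 Y22.26 F1277
G01 X177.80 Y16.91 F1277
G0 X164.62 Y29.00
M4 S778
G01 X159.52 Y44.69 F1277
G01 X146.17 Y54.39 F1277
G01 X129.67 Y54.39 F1277
G01 X116.32 Y44.69 F1277
G01 X111.22 Y29.00 F1277
G01 X116.32 Y13.31 F1277
G01 X129.67 Y3.61 F1277
G01 X146.17 Y3.61 F1277
G01 X159.52 Y13.31 F1277
G01 X164.62 Y29.00 F1277
G0 X195.48 Y72.59
M4 S343
G01 X212.47 Y53.74 F4017
G01 X28.97 Y99.27 F4017
G01 X85.49 Y5.53 F4017
M5
G0 X0.00 Y0.00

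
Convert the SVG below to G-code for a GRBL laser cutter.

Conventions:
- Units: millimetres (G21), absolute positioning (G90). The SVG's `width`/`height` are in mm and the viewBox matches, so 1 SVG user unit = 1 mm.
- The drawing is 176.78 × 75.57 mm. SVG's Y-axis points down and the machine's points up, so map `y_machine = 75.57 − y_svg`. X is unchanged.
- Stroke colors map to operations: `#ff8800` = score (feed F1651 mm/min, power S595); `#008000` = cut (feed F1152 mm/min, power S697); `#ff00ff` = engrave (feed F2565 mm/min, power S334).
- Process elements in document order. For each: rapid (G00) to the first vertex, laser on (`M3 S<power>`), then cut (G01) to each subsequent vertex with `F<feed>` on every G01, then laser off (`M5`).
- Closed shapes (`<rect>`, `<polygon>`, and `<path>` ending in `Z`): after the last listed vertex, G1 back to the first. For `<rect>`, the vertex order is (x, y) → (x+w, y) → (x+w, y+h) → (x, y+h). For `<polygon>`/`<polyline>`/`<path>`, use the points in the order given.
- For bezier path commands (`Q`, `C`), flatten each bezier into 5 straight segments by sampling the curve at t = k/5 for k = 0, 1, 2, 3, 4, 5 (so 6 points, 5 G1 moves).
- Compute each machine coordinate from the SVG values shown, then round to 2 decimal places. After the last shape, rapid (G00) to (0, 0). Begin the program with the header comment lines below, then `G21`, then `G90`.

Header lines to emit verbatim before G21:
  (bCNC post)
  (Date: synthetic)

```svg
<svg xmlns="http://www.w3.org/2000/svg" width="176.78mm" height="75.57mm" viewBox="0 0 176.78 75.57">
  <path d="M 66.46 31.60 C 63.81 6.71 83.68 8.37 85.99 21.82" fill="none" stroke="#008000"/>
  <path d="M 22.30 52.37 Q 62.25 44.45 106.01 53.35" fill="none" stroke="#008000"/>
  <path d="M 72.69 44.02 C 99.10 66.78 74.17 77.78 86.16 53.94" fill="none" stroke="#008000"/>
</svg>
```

1 u = 1 mm; y_m = 75.57 − y.

[1] `<path>` cubic bezier, #008000→cut S697 F1152: (66.46,43.97) → (67.25,55.84) → (71.52,62.04) → (77.35,63.29) → (82.82,60.29) → (85.99,53.75)

[2] `<path>` quadratic bezier, #008000→cut S697 F1152: (22.30,23.20) → (38.43,25.70) → (54.87,26.84) → (71.61,26.65) → (88.66,25.11) → (106.01,22.22)

[3] `<path>` cubic bezier, #008000→cut S697 F1152: (72.69,31.55) → (83.08,19.49) → (85.39,11.36) → (83.84,8.27) → (82.69,11.32) → (86.16,21.63)

(bCNC post)
(Date: synthetic)
G21
G90
G00 X66.46 Y43.97
M3 S697
G01 X67.25 Y55.84 F1152
G01 X71.52 Y62.04 F1152
G01 X77.35 Y63.29 F1152
G01 X82.82 Y60.29 F1152
G01 X85.99 Y53.75 F1152
M5
G00 X22.30 Y23.20
M3 S697
G01 X38.43 Y25.70 F1152
G01 X54.87 Y26.84 F1152
G01 X71.61 Y26.65 F1152
G01 X88.66 Y25.11 F1152
G01 X106.01 Y22.22 F1152
M5
G00 X72.69 Y31.55
M3 S697
G01 X83.08 Y19.49 F1152
G01 X85.39 Y11.36 F1152
G01 X83.84 Y8.27 F1152
G01 X82.69 Y11.32 F1152
G01 X86.16 Y21.63 F1152
M5
G00 X0.00 Y0.00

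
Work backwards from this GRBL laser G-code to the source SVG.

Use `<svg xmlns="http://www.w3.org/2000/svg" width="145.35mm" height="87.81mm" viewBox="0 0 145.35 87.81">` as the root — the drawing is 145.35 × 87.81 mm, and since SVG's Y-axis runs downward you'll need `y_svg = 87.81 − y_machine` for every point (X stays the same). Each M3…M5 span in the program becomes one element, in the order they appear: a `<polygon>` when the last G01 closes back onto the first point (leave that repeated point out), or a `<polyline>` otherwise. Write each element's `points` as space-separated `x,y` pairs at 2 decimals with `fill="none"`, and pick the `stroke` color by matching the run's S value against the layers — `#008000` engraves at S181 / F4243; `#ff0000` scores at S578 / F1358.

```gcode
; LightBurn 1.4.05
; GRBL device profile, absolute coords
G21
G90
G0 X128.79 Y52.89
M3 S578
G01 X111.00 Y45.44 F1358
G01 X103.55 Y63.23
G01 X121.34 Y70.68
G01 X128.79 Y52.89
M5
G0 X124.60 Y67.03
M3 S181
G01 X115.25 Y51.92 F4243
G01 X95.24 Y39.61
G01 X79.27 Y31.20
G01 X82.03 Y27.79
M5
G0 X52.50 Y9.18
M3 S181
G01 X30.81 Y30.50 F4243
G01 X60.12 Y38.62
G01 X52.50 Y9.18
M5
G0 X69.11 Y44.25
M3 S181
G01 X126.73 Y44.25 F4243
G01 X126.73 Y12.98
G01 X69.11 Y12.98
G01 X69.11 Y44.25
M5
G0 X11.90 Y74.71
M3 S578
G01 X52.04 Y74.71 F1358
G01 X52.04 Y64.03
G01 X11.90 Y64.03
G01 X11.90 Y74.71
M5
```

Machine Y-up, SVG Y-down with viewBox height 87.81, so y_svg = 87.81 − y_machine; X carries over.

Run 1: the run's S578 means `#ff0000` (score). The run returns to its start, so emit a `<polygon>` with points (Y-flipped): 128.79,34.92 111.00,42.37 103.55,24.58 121.34,17.13.

Run 2: the run's S181 means `#008000` (engrave). The run is open, so emit a `<polyline>` with points (Y-flipped): 124.60,20.78 115.25,35.89 95.24,48.20 79.27,56.61 82.03,60.02.

Run 3: S181 ⇒ engrave layer `#008000`. The run returns to its start, so emit a `<polygon>` with points (Y-flipped): 52.50,78.63 30.81,57.31 60.12,49.19.

Run 4: the run's S181 means `#008000` (engrave). The run returns to its start, so emit a `<polygon>` with points (Y-flipped): 69.11,43.56 126.73,43.56 126.73,74.83 69.11,74.83.

Run 5: the run's S578 means `#ff0000` (score). The run returns to its start, so emit a `<polygon>` with points (Y-flipped): 11.90,13.10 52.04,13.10 52.04,23.78 11.90,23.78.

<svg xmlns="http://www.w3.org/2000/svg" width="145.35mm" height="87.81mm" viewBox="0 0 145.35 87.81">
  <polygon points="128.79,34.92 111.00,42.37 103.55,24.58 121.34,17.13" fill="none" stroke="#ff0000"/>
  <polyline points="124.60,20.78 115.25,35.89 95.24,48.20 79.27,56.61 82.03,60.02" fill="none" stroke="#008000"/>
  <polygon points="52.50,78.63 30.81,57.31 60.12,49.19" fill="none" stroke="#008000"/>
  <polygon points="69.11,43.56 126.73,43.56 126.73,74.83 69.11,74.83" fill="none" stroke="#008000"/>
  <polygon points="11.90,13.10 52.04,13.10 52.04,23.78 11.90,23.78" fill="none" stroke="#ff0000"/>
</svg>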